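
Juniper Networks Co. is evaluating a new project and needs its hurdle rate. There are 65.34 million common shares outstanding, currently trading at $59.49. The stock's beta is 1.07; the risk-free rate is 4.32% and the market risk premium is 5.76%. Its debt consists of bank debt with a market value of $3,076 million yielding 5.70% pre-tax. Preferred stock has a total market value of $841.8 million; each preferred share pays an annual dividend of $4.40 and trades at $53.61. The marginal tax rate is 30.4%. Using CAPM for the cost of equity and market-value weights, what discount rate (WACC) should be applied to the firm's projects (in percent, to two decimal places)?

Cost of equity via CAPM: Re = 4.32% + 1.07 × 5.76% = 10.4832%.
Cost of preferred: Rp = 4.4 / 53.61 = 8.2074%.
Market value of equity E = 59.49 × 65.34m = 3887.0766m.
Total capital V = 3887.0766 + 841.8 + 3076 = 7804.8766.
Equity: weight = 3887.0766/7804.8766 = 0.4980; cost = 10.4832%.
Preferred: weight = 841.8/7804.8766 = 0.1079; cost = 8.2074%.
Bank debt: weight = 3076/7804.8766 = 0.3941; after-tax cost = 5.7% × (1 − 30.4%) = 3.9672%.
WACC = 0.4980 × 10.4832% + 0.1079 × 8.2074% + 0.3941 × 3.9672% = 7.6697%.

7.67%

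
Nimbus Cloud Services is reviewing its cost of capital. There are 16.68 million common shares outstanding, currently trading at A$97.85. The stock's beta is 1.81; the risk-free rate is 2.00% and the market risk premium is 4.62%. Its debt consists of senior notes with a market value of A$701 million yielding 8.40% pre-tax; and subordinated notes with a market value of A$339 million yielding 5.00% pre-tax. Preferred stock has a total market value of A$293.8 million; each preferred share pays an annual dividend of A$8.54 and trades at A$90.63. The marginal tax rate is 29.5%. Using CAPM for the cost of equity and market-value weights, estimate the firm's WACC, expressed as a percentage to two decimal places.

8.44%

Cost of equity via CAPM: Re = 2.0% + 1.81 × 4.62% = 10.3622%.
Cost of preferred: Rp = 8.54 / 90.63 = 9.4229%.
Market value of equity E = 97.85 × 16.68m = 1632.138m.
Total capital V = 1632.138 + 293.8 + 701 + 339 = 2965.938.
Equity: weight = 1632.138/2965.938 = 0.5503; cost = 10.3622%.
Preferred: weight = 293.8/2965.938 = 0.0991; cost = 9.4229%.
Senior notes: weight = 701/2965.938 = 0.2364; after-tax cost = 8.4% × (1 − 29.5%) = 5.9220%.
Subordinated notes: weight = 339/2965.938 = 0.1143; after-tax cost = 5% × (1 − 29.5%) = 3.5250%.
WACC = 0.5503 × 10.3622% + 0.0991 × 9.4229% + 0.2364 × 5.9220% + 0.1143 × 3.5250% = 8.4382%.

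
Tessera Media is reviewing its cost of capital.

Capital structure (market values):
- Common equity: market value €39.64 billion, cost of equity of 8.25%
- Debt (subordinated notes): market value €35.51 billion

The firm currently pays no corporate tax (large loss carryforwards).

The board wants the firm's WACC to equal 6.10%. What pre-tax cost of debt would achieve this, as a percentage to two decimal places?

3.70%

Total capital V = 39.64 + 35.51 = 75.15.
Equity weight = 39.64/75.15 = 0.5275.
Subordinated notes weight = 35.51/75.15 = 0.4725.
Equity contribution = 0.5275 × 8.25% = 4.3517%.
Remaining for debt = 6.1% − 4.3517% = 1.7483%.
Rd × (1 − 0%) × 0.4725 = 1.7483%  ⇒  Rd = 3.6999%.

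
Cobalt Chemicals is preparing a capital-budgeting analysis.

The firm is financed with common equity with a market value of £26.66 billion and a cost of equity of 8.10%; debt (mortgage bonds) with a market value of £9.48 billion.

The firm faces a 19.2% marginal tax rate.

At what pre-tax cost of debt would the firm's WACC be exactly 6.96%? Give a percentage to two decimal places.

4.65%

Total capital V = 26.66 + 9.48 = 36.14.
Equity weight = 26.66/36.14 = 0.7377.
Mortgage bonds weight = 9.48/36.14 = 0.2623.
Equity contribution = 0.7377 × 8.1% = 5.9753%.
Remaining for debt = 6.96% − 5.9753% = 0.9847%.
Rd × (1 − 19.2%) × 0.2623 = 0.9847%  ⇒  Rd = 4.6461%.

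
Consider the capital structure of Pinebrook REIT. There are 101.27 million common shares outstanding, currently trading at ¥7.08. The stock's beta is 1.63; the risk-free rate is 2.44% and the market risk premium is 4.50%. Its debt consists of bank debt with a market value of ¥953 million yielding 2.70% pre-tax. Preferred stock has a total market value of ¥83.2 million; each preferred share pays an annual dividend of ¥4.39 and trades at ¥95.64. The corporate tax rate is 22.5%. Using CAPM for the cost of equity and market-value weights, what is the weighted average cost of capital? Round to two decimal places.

5.35%

Cost of equity via CAPM: Re = 2.44% + 1.63 × 4.5% = 9.7750%.
Cost of preferred: Rp = 4.39 / 95.64 = 4.5901%.
Market value of equity E = 7.08 × 101.27m = 716.9916m.
Total capital V = 716.9916 + 83.2 + 953 = 1753.1916.
Equity: weight = 716.9916/1753.1916 = 0.4090; cost = 9.775%.
Preferred: weight = 83.2/1753.1916 = 0.0475; cost = 4.5901%.
Bank debt: weight = 953/1753.1916 = 0.5436; after-tax cost = 2.7% × (1 − 22.5%) = 2.0925%.
WACC = 0.4090 × 9.7750% + 0.0475 × 4.5901% + 0.5436 × 2.0925% = 5.3529%.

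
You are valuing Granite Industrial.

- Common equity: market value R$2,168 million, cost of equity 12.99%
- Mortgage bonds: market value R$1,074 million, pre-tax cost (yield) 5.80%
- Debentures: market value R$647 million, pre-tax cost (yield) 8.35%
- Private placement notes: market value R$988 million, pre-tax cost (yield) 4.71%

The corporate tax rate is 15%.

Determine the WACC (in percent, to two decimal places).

8.61%

Total capital V = 2168 + 1074 + 647 + 988 = 4877.
Equity: weight = 2168/4877 = 0.4445; cost = 12.99%.
Mortgage bonds: weight = 1074/4877 = 0.2202; after-tax cost = 5.8% × (1 − 15%) = 4.9300%.
Debentures: weight = 647/4877 = 0.1327; after-tax cost = 8.35% × (1 − 15%) = 7.0975%.
Private placement notes: weight = 988/4877 = 0.2026; after-tax cost = 4.71% × (1 − 15%) = 4.0035%.
WACC = 0.4445 × 12.9900% + 0.2202 × 4.9300% + 0.1327 × 7.0975% + 0.2026 × 4.0035% = 8.6128%.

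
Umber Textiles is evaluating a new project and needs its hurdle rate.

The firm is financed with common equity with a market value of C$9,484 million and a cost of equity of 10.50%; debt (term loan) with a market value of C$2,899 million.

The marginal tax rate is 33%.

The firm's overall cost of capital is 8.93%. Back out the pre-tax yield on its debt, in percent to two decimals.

Total capital V = 9484 + 2899 = 12383.
Equity weight = 9484/12383 = 0.7659.
Term loan weight = 2899/12383 = 0.2341.
Equity contribution = 0.7659 × 10.5% = 8.0418%.
Remaining for debt = 8.93% − 8.0418% = 0.8882%.
Rd × (1 − 33%) × 0.2341 = 0.8882%  ⇒  Rd = 5.6624%.

5.66%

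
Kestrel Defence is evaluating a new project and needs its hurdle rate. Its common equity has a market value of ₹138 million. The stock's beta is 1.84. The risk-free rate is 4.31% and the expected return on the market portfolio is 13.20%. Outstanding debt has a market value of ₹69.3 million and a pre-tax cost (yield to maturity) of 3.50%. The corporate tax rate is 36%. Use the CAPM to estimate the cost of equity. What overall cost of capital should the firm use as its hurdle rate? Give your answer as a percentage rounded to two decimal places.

14.51%

Market risk premium = 13.2% − 4.31% = 8.89%.
Cost of equity via CAPM: Re = 4.31% + 1.84 × 8.89% = 20.6676%.
Total capital V = 138 + 69.3 = 207.3.
Equity: weight = 138/207.3 = 0.6657; cost = 20.6676%.
Debt: weight = 69.3/207.3 = 0.3343; after-tax cost = 3.5% × (1 − 36%) = 2.2400%.
WACC = 0.6657 × 20.6676% + 0.3343 × 2.2400% = 14.5073%.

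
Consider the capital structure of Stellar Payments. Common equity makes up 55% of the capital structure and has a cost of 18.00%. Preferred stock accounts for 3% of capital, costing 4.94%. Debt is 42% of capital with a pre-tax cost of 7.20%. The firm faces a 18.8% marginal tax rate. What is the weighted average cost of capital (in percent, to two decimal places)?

12.50%

After-tax cost of debt = 7.2% × (1 − 18.8%) = 5.8464%.
WACC = 0.550 × 18.0000% + 0.030 × 4.9400% + 0.420 × 5.8464% = 12.5037%.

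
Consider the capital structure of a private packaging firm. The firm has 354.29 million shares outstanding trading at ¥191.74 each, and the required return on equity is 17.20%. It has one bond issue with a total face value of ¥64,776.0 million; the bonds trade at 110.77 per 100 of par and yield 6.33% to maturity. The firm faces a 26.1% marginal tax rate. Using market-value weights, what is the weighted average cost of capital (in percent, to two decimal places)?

10.77%

Market value of equity E = 191.74 × 354.29m = 67931.5646m. Market value of debt D = 64776m × 110.77/100 = 71752.3752m.
Total capital V = 67931.5646 + 71752.3752 = 139683.9398.
Equity: weight = 67931.5646/139683.9398 = 0.4863; cost = 17.2%.
Bonds outstanding: weight = 71752.3752/139683.9398 = 0.5137; after-tax cost = 6.33% × (1 − 26.1%) = 4.6779%.
WACC = 0.4863 × 17.2000% + 0.5137 × 4.6779% = 10.7677%.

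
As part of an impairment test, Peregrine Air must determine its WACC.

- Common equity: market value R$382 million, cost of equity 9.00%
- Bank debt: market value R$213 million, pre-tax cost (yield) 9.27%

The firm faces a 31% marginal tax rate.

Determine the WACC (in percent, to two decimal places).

8.07%

Total capital V = 382 + 213 = 595.
Equity: weight = 382/595 = 0.6420; cost = 9%.
Bank debt: weight = 213/595 = 0.3580; after-tax cost = 9.27% × (1 − 31%) = 6.3963%.
WACC = 0.6420 × 9.0000% + 0.3580 × 6.3963% = 8.0679%.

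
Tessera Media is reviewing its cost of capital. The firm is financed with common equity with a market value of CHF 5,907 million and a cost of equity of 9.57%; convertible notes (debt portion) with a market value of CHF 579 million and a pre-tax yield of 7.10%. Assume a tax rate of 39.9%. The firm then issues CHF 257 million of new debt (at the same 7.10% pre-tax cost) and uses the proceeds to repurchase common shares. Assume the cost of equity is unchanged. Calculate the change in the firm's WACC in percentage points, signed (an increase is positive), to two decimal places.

Current WACC:
Total capital V = 5907 + 579 = 6486.
Equity: weight = 5907/6486 = 0.9107; cost = 9.57%.
Convertible notes (debt portion): weight = 579/6486 = 0.0893; after-tax cost = 7.1% × (1 − 39.9%) = 4.2671%.
WACC = 0.9107 × 9.5700% + 0.0893 × 4.2671% = 9.0966%.
After the change:
Total capital V = 5650 + 836 = 6486.
Equity: weight = 5650/6486 = 0.8711; cost = 9.57%.
Convertible notes (debt portion): weight = 836/6486 = 0.1289; after-tax cost = 7.1% × (1 − 39.9%) = 4.2671%.
WACC = 0.8711 × 9.5700% + 0.1289 × 4.2671% = 8.8865%.
Change in WACC = 8.8865% − 9.0966% = -0.2101 pp.

-0.21 pp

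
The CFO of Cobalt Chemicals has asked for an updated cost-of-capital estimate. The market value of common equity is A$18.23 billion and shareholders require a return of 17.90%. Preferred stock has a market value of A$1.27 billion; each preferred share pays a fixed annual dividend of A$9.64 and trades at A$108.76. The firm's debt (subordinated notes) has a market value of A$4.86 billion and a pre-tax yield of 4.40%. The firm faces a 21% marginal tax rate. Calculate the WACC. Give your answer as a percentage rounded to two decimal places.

14.55%

Cost of preferred: Rp = 9.64 / 108.76 = 8.8636%.
Total capital V = 18.23 + 1.27 + 4.86 = 24.36.
Equity: weight = 18.23/24.36 = 0.7484; cost = 17.9%.
Preferred: weight = 1.27/24.36 = 0.0521; cost = 8.8636%.
Subordinated notes: weight = 4.86/24.36 = 0.1995; after-tax cost = 4.4% × (1 − 21%) = 3.4760%.
WACC = 0.7484 × 17.9000% + 0.0521 × 8.8636% + 0.1995 × 3.4760% = 14.5512%.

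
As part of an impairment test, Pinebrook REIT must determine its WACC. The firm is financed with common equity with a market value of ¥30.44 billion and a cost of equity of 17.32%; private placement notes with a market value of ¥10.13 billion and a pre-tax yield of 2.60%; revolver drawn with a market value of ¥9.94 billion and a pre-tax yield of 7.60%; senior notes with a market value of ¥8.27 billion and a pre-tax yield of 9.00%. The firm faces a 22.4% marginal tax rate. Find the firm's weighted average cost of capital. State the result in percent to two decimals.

Total capital V = 30.44 + 10.13 + 9.94 + 8.27 = 58.78.
Equity: weight = 30.44/58.78 = 0.5179; cost = 17.32%.
Private placement notes: weight = 10.13/58.78 = 0.1723; after-tax cost = 2.6% × (1 − 22.4%) = 2.0176%.
Revolver drawn: weight = 9.94/58.78 = 0.1691; after-tax cost = 7.6% × (1 − 22.4%) = 5.8976%.
Senior notes: weight = 8.27/58.78 = 0.1407; after-tax cost = 9% × (1 − 22.4%) = 6.9840%.
WACC = 0.5179 × 17.3200% + 0.1723 × 2.0176% + 0.1691 × 5.8976% + 0.1407 × 6.9840% = 11.2970%.

11.30%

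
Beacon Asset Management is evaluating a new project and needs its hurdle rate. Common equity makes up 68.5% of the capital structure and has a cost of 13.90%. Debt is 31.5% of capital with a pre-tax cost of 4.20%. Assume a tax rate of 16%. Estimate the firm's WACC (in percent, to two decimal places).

10.63%

After-tax cost of debt = 4.2% × (1 − 16%) = 3.5280%.
WACC = 0.685 × 13.9000% + 0.315 × 3.5280% = 10.6328%.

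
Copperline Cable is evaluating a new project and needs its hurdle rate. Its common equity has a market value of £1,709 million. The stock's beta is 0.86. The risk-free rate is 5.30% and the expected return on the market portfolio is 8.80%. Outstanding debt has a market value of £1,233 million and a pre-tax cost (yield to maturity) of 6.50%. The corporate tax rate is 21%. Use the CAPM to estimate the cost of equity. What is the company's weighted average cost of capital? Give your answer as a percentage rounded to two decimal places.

Market risk premium = 8.8% − 5.3% = 3.5%.
Cost of equity via CAPM: Re = 5.3% + 0.86 × 3.5% = 8.3100%.
Total capital V = 1709 + 1233 = 2942.
Equity: weight = 1709/2942 = 0.5809; cost = 8.31%.
Debt: weight = 1233/2942 = 0.4191; after-tax cost = 6.5% × (1 − 21%) = 5.1350%.
WACC = 0.5809 × 8.3100% + 0.4191 × 5.1350% = 6.9793%.

6.98%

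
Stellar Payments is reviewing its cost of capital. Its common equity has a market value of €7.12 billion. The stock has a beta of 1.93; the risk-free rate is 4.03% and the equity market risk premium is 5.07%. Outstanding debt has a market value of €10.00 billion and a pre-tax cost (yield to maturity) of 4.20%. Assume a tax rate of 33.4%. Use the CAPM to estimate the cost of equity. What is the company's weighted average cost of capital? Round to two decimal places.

7.38%

Cost of equity via CAPM: Re = 4.03% + 1.93 × 5.07% = 13.8151%.
Total capital V = 7.12 + 10 = 17.12.
Equity: weight = 7.12/17.12 = 0.4159; cost = 13.8151%.
Debt: weight = 10/17.12 = 0.5841; after-tax cost = 4.2% × (1 − 33.4%) = 2.7972%.
WACC = 0.4159 × 13.8151% + 0.5841 × 2.7972% = 7.3794%.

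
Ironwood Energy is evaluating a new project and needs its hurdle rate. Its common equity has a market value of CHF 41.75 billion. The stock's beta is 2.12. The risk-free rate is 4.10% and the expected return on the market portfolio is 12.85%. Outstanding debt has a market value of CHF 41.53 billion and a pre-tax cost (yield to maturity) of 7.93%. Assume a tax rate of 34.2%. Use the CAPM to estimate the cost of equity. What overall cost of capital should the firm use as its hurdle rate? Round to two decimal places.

13.96%

Market risk premium = 12.85% − 4.1% = 8.75%.
Cost of equity via CAPM: Re = 4.1% + 2.12 × 8.75% = 22.6500%.
Total capital V = 41.75 + 41.53 = 83.28.
Equity: weight = 41.75/83.28 = 0.5013; cost = 22.65%.
Debt: weight = 41.53/83.28 = 0.4987; after-tax cost = 7.93% × (1 − 34.2%) = 5.2179%.
WACC = 0.5013 × 22.6500% + 0.4987 × 5.2179% = 13.9570%.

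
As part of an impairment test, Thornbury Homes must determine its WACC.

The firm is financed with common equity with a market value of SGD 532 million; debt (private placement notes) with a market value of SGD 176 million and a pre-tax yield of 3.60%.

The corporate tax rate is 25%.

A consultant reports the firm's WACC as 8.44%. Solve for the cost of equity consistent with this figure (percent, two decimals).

Total capital V = 532 + 176 = 708.
Equity weight = 532/708 = 0.7514.
Private placement notes weight = 176/708 = 0.2486.
Debt contribution = 0.2486 × 3.6% × (1 − 25%) = 0.6712%.
Required equity contribution = 8.44% − 0.6712% = 7.7688%.
Re = 7.7688% / 0.7514 = 10.3389%.

10.34%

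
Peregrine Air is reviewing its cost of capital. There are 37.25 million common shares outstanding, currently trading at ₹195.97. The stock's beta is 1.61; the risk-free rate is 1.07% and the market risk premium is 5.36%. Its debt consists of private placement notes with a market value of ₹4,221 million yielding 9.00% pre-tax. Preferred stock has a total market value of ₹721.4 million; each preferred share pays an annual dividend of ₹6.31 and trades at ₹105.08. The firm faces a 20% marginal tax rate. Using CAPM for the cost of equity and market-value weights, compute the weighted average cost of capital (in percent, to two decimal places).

8.62%

Cost of equity via CAPM: Re = 1.07% + 1.61 × 5.36% = 9.6996%.
Cost of preferred: Rp = 6.31 / 105.08 = 6.0049%.
Market value of equity E = 195.97 × 37.25m = 7299.8825m.
Total capital V = 7299.8825 + 721.4 + 4221 = 12242.2825.
Equity: weight = 7299.8825/12242.2825 = 0.5963; cost = 9.6996%.
Preferred: weight = 721.4/12242.2825 = 0.0589; cost = 6.0049%.
Private placement notes: weight = 4221/12242.2825 = 0.3448; after-tax cost = 9% × (1 − 20%) = 7.2000%.
WACC = 0.5963 × 9.6996% + 0.0589 × 6.0049% + 0.3448 × 7.2000% = 8.6200%.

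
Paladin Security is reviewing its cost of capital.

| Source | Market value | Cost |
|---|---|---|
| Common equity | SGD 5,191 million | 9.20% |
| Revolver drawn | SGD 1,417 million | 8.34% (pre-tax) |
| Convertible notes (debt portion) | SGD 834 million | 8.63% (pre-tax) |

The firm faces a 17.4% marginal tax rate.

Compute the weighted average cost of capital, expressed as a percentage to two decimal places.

Total capital V = 5191 + 1417 + 834 = 7442.
Equity: weight = 5191/7442 = 0.6975; cost = 9.2%.
Revolver drawn: weight = 1417/7442 = 0.1904; after-tax cost = 8.34% × (1 − 17.4%) = 6.8888%.
Convertible notes (debt portion): weight = 834/7442 = 0.1121; after-tax cost = 8.63% × (1 − 17.4%) = 7.1284%.
WACC = 0.6975 × 9.2000% + 0.1904 × 6.8888% + 0.1121 × 7.1284% = 8.5278%.

8.53%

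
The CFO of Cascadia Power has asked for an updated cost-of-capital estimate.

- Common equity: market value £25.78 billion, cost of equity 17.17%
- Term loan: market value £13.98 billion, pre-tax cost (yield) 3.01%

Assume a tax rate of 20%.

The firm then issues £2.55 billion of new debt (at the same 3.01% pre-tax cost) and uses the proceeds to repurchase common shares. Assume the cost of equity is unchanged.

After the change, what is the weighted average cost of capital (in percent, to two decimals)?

11.03%

After the change:
Total capital V = 23.23 + 16.53 = 39.76.
Equity: weight = 23.23/39.76 = 0.5843; cost = 17.17%.
Term loan: weight = 16.53/39.76 = 0.4157; after-tax cost = 3.01% × (1 − 20%) = 2.4080%.
WACC = 0.5843 × 17.1700% + 0.4157 × 2.4080% = 11.0328%.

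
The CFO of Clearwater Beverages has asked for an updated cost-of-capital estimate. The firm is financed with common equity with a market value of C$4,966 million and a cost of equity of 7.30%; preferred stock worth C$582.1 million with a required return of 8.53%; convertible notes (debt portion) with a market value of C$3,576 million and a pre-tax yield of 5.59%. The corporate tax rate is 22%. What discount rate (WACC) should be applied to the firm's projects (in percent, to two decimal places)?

6.23%

Total capital V = 4966 + 582.1 + 3576 = 9124.1.
Equity: weight = 4966/9124.1 = 0.5443; cost = 7.3%.
Preferred: weight = 582.1/9124.1 = 0.0638; cost = 8.53%.
Convertible notes (debt portion): weight = 3576/9124.1 = 0.3919; after-tax cost = 5.59% × (1 − 22%) = 4.3602%.
WACC = 0.5443 × 7.3000% + 0.0638 × 8.5300% + 0.3919 × 4.3602% = 6.2263%.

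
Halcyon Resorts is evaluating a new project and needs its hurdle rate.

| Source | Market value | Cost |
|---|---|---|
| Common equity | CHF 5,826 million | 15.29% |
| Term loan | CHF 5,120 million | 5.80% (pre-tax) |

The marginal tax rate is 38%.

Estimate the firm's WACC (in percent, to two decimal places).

9.82%

Total capital V = 5826 + 5120 = 10946.
Equity: weight = 5826/10946 = 0.5322; cost = 15.29%.
Term loan: weight = 5120/10946 = 0.4678; after-tax cost = 5.8% × (1 − 38%) = 3.5960%.
WACC = 0.5322 × 15.2900% + 0.4678 × 3.5960% = 9.8201%.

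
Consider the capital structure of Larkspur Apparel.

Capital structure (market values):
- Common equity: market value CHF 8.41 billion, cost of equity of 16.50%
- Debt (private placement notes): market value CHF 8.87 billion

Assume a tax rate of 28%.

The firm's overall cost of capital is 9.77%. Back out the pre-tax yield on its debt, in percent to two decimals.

Total capital V = 8.41 + 8.87 = 17.28.
Equity weight = 8.41/17.28 = 0.4867.
Private placement notes weight = 8.87/17.28 = 0.5133.
Equity contribution = 0.4867 × 16.5% = 8.0304%.
Remaining for debt = 9.77% − 8.0304% = 1.7396%.
Rd × (1 − 28%) × 0.5133 = 1.7396%  ⇒  Rd = 4.7070%.

4.71%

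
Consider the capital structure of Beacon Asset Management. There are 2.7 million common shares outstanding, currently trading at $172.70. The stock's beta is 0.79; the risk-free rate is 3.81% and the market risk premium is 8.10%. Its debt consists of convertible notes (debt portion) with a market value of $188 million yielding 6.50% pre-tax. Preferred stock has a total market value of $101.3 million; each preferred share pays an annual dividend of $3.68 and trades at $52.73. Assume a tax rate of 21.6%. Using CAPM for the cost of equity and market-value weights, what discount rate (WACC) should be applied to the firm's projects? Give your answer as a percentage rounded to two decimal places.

8.50%

Cost of equity via CAPM: Re = 3.81% + 0.79 × 8.1% = 10.2090%.
Cost of preferred: Rp = 3.68 / 52.73 = 6.9789%.
Market value of equity E = 172.7 × 2.7m = 466.29m.
Total capital V = 466.29 + 101.3 + 188 = 755.59.
Equity: weight = 466.29/755.59 = 0.6171; cost = 10.209%.
Preferred: weight = 101.3/755.59 = 0.1341; cost = 6.9789%.
Convertible notes (debt portion): weight = 188/755.59 = 0.2488; after-tax cost = 6.5% × (1 − 21.6%) = 5.0960%.
WACC = 0.6171 × 10.2090% + 0.1341 × 6.9789% + 0.2488 × 5.0960% = 8.5038%.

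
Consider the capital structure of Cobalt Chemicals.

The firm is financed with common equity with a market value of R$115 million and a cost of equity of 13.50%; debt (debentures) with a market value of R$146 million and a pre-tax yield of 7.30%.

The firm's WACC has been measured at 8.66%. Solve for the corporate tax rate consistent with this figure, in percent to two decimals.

33.59%

Total capital V = 115 + 146 = 261.
Equity weight = 115/261 = 0.4406.
Debentures weight = 146/261 = 0.5594.
Equity contribution = 0.4406 × 13.5% = 5.9483%.
Debt contribution must be 8.66% − 5.9483% = 2.7117%.
0.5594 × 7.3% × (1 − T) = 2.7117%  ⇒  (1 − T) = 0.6641.
T = 33.5935%.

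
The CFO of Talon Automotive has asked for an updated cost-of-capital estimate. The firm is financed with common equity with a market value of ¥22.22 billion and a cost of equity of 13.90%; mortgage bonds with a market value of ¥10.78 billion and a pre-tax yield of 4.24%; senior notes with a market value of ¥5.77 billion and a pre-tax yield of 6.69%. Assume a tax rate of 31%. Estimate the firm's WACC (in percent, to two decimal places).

Total capital V = 22.22 + 10.78 + 5.77 = 38.77.
Equity: weight = 22.22/38.77 = 0.5731; cost = 13.9%.
Mortgage bonds: weight = 10.78/38.77 = 0.2781; after-tax cost = 4.24% × (1 − 31%) = 2.9256%.
Senior notes: weight = 5.77/38.77 = 0.1488; after-tax cost = 6.69% × (1 − 31%) = 4.6161%.
WACC = 0.5731 × 13.9000% + 0.2781 × 2.9256% + 0.1488 × 4.6161% = 9.4669%.

9.47%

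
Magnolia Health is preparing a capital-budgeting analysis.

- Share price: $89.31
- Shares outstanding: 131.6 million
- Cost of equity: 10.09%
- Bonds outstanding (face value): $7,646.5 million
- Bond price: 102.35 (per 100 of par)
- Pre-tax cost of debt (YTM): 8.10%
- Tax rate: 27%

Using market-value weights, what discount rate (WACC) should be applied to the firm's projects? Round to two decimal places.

8.42%

Market value of equity E = 89.31 × 131.6m = 11753.196m. Market value of debt D = 7646.5m × 102.35/100 = 7826.19275m.
Total capital V = 11753.196 + 7826.19275 = 19579.38875.
Equity: weight = 11753.196/19579.38875 = 0.6003; cost = 10.09%.
Bonds outstanding: weight = 7826.19275/19579.38875 = 0.3997; after-tax cost = 8.1% × (1 − 27%) = 5.9130%.
WACC = 0.6003 × 10.0900% + 0.3997 × 5.9130% = 8.4204%.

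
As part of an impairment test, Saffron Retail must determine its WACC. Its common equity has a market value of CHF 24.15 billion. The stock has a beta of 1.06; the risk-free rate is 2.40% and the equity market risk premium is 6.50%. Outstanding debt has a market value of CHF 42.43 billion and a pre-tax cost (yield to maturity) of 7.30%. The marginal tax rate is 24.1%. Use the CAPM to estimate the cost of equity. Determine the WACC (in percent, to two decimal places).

6.90%

Cost of equity via CAPM: Re = 2.4% + 1.06 × 6.5% = 9.2900%.
Total capital V = 24.15 + 42.43 = 66.58.
Equity: weight = 24.15/66.58 = 0.3627; cost = 9.29%.
Debt: weight = 42.43/66.58 = 0.6373; after-tax cost = 7.3% × (1 − 24.1%) = 5.5407%.
WACC = 0.3627 × 9.2900% + 0.6373 × 5.5407% = 6.9007%.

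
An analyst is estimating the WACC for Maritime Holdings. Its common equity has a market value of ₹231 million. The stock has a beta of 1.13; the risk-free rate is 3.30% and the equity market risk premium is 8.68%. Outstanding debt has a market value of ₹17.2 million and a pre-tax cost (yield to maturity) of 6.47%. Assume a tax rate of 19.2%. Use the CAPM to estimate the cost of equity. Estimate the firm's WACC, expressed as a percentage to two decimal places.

12.56%

Cost of equity via CAPM: Re = 3.3% + 1.13 × 8.68% = 13.1084%.
Total capital V = 231 + 17.2 = 248.2.
Equity: weight = 231/248.2 = 0.9307; cost = 13.1084%.
Debt: weight = 17.2/248.2 = 0.0693; after-tax cost = 6.47% × (1 − 19.2%) = 5.2278%.
WACC = 0.9307 × 13.1084% + 0.0693 × 5.2278% = 12.5623%.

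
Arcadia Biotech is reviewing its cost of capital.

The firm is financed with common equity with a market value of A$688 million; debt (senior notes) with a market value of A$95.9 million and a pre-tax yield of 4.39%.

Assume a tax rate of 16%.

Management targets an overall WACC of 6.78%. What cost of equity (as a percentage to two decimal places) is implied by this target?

7.21%

Total capital V = 688 + 95.9 = 783.9.
Equity weight = 688/783.9 = 0.8777.
Senior notes weight = 95.9/783.9 = 0.1223.
Debt contribution = 0.1223 × 4.39% × (1 − 16%) = 0.4511%.
Required equity contribution = 6.78% − 0.4511% = 6.3289%.
Re = 6.3289% / 0.8777 = 7.2110%.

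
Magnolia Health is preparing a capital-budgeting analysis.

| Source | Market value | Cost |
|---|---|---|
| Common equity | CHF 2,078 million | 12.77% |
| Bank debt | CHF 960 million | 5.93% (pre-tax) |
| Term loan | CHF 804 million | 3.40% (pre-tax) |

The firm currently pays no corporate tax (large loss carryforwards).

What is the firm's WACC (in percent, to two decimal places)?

Total capital V = 2078 + 960 + 804 = 3842.
Equity: weight = 2078/3842 = 0.5409; cost = 12.77%.
Bank debt: weight = 960/3842 = 0.2499; after-tax cost = 5.93% × (1 − 0%) = 5.9300%.
Term loan: weight = 804/3842 = 0.2093; after-tax cost = 3.4% × (1 − 0%) = 3.4000%.
WACC = 0.5409 × 12.7700% + 0.2499 × 5.9300% + 0.2093 × 3.4000% = 9.1001%.

9.10%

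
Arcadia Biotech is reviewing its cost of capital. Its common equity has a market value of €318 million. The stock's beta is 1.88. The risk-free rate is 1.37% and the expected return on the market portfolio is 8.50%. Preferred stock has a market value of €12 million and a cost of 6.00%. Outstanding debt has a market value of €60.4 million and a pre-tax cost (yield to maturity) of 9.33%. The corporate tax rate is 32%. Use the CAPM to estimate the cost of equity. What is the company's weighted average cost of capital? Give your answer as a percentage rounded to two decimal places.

13.20%

Market risk premium = 8.5% − 1.37% = 7.13%.
Cost of equity via CAPM: Re = 1.37% + 1.88 × 7.13% = 14.7744%.
Total capital V = 318 + 12 + 60.4 = 390.4.
Equity: weight = 318/390.4 = 0.8145; cost = 14.7744%.
Preferred: weight = 12/390.4 = 0.0307; cost = 6%.
Debt: weight = 60.4/390.4 = 0.1547; after-tax cost = 9.33% × (1 − 32%) = 6.3444%.
WACC = 0.8145 × 14.7744% + 0.0307 × 6.0000% + 0.1547 × 6.3444% = 13.2005%.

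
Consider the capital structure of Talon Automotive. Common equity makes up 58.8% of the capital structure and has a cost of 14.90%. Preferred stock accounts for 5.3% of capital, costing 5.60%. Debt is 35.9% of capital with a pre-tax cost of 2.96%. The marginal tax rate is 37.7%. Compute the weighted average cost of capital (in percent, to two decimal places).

9.72%

After-tax cost of debt = 2.96% × (1 − 37.7%) = 1.8441%.
WACC = 0.588 × 14.9000% + 0.053 × 5.6000% + 0.359 × 1.8441% = 9.7200%.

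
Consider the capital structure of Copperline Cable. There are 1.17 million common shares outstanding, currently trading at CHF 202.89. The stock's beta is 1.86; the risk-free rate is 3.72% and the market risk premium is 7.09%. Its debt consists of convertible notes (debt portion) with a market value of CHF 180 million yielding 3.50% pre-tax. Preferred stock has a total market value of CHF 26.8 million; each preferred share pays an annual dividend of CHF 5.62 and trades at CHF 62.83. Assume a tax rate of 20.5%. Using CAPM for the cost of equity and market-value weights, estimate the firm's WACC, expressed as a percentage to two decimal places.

10.70%

Cost of equity via CAPM: Re = 3.72% + 1.86 × 7.09% = 16.9074%.
Cost of preferred: Rp = 5.62 / 62.83 = 8.9448%.
Market value of equity E = 202.89 × 1.17m = 237.3813m.
Total capital V = 237.3813 + 26.8 + 180 = 444.1813.
Equity: weight = 237.3813/444.1813 = 0.5344; cost = 16.9074%.
Preferred: weight = 26.8/444.1813 = 0.0603; cost = 8.9448%.
Convertible notes (debt portion): weight = 180/444.1813 = 0.4052; after-tax cost = 3.5% × (1 − 20.5%) = 2.7825%.
WACC = 0.5344 × 16.9074% + 0.0603 × 8.9448% + 0.4052 × 2.7825% = 10.7030%.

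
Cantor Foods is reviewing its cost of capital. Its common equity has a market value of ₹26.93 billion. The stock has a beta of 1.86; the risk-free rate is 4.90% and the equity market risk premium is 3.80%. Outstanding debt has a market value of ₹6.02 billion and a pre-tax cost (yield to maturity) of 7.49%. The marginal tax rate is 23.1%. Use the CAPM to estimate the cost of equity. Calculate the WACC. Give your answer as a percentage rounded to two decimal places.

Cost of equity via CAPM: Re = 4.9% + 1.86 × 3.8% = 11.9680%.
Total capital V = 26.93 + 6.02 = 32.95.
Equity: weight = 26.93/32.95 = 0.8173; cost = 11.968%.
Debt: weight = 6.02/32.95 = 0.1827; after-tax cost = 7.49% × (1 − 23.1%) = 5.7598%.
WACC = 0.8173 × 11.9680% + 0.1827 × 5.7598% = 10.8338%.

10.83%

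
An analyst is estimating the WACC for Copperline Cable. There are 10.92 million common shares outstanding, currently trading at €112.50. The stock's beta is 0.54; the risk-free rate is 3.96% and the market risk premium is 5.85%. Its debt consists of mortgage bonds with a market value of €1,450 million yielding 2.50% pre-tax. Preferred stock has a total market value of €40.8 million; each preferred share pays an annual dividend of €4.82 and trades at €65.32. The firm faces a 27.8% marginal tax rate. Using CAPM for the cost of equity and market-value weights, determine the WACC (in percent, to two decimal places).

4.29%

Cost of equity via CAPM: Re = 3.96% + 0.54 × 5.85% = 7.1190%.
Cost of preferred: Rp = 4.82 / 65.32 = 7.3791%.
Market value of equity E = 112.5 × 10.92m = 1228.5m.
Total capital V = 1228.5 + 40.8 + 1450 = 2719.3.
Equity: weight = 1228.5/2719.3 = 0.4518; cost = 7.119%.
Preferred: weight = 40.8/2719.3 = 0.0150; cost = 7.3791%.
Mortgage bonds: weight = 1450/2719.3 = 0.5332; after-tax cost = 2.5% × (1 − 27.8%) = 1.8050%.
WACC = 0.4518 × 7.1190% + 0.0150 × 7.3791% + 0.5332 × 1.8050% = 4.2893%.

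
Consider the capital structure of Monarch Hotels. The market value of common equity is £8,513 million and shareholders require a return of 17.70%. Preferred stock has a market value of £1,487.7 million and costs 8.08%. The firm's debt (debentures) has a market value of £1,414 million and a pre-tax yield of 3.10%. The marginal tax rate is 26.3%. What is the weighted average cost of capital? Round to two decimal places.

14.54%

Total capital V = 8513 + 1487.7 + 1414 = 11414.7.
Equity: weight = 8513/11414.7 = 0.7458; cost = 17.7%.
Preferred: weight = 1487.7/11414.7 = 0.1303; cost = 8.08%.
Debentures: weight = 1414/11414.7 = 0.1239; after-tax cost = 3.1% × (1 − 26.3%) = 2.2847%.
WACC = 0.7458 × 17.7000% + 0.1303 × 8.0800% + 0.1239 × 2.2847% = 14.5366%.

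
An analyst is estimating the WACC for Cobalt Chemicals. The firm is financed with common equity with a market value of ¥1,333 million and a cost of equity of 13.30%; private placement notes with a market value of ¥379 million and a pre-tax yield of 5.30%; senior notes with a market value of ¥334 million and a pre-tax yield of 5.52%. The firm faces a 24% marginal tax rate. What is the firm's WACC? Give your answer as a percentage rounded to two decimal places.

10.10%

Total capital V = 1333 + 379 + 334 = 2046.
Equity: weight = 1333/2046 = 0.6515; cost = 13.3%.
Private placement notes: weight = 379/2046 = 0.1852; after-tax cost = 5.3% × (1 − 24%) = 4.0280%.
Senior notes: weight = 334/2046 = 0.1632; after-tax cost = 5.52% × (1 − 24%) = 4.1952%.
WACC = 0.6515 × 13.3000% + 0.1852 × 4.0280% + 0.1632 × 4.1952% = 10.0961%.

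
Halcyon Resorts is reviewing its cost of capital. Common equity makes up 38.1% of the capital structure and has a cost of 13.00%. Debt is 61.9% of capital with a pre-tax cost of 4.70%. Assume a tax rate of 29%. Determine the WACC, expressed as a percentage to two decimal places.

7.02%

After-tax cost of debt = 4.7% × (1 − 29%) = 3.3370%.
WACC = 0.381 × 13.0000% + 0.619 × 3.3370% = 7.0186%.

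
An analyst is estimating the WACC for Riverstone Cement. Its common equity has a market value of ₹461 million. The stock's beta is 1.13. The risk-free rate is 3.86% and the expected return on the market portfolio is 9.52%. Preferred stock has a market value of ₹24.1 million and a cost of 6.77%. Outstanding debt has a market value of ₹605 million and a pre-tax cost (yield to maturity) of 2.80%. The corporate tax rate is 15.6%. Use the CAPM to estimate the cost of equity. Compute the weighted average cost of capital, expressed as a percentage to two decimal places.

Market risk premium = 9.52% − 3.86% = 5.66%.
Cost of equity via CAPM: Re = 3.86% + 1.13 × 5.66% = 10.2558%.
Total capital V = 461 + 24.1 + 605 = 1090.1.
Equity: weight = 461/1090.1 = 0.4229; cost = 10.2558%.
Preferred: weight = 24.1/1090.1 = 0.0221; cost = 6.77%.
Debt: weight = 605/1090.1 = 0.5550; after-tax cost = 2.8% × (1 − 15.6%) = 2.3632%.
WACC = 0.4229 × 10.2558% + 0.0221 × 6.7700% + 0.5550 × 2.3632% = 5.7984%.

5.80%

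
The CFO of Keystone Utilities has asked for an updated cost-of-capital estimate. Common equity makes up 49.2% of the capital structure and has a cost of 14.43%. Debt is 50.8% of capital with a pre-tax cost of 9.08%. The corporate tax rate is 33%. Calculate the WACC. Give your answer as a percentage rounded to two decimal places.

After-tax cost of debt = 9.08% × (1 − 33%) = 6.0836%.
WACC = 0.492 × 14.4300% + 0.508 × 6.0836% = 10.1900%.

10.19%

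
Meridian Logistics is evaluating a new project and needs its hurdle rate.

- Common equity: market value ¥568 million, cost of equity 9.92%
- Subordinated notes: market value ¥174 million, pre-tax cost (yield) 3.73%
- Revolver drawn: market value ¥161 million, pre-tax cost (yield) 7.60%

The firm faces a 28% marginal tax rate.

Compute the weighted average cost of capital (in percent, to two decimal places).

Total capital V = 568 + 174 + 161 = 903.
Equity: weight = 568/903 = 0.6290; cost = 9.92%.
Subordinated notes: weight = 174/903 = 0.1927; after-tax cost = 3.73% × (1 − 28%) = 2.6856%.
Revolver drawn: weight = 161/903 = 0.1783; after-tax cost = 7.6% × (1 − 28%) = 5.4720%.
WACC = 0.6290 × 9.9200% + 0.1927 × 2.6856% + 0.1783 × 5.4720% = 7.7329%.

7.73%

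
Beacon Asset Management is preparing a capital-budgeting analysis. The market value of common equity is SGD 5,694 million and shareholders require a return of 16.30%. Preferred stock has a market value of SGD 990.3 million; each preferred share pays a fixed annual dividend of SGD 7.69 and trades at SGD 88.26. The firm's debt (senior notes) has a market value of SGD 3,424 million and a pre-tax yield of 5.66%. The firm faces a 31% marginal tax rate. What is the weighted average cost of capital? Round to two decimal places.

Cost of preferred: Rp = 7.69 / 88.26 = 8.7129%.
Total capital V = 5694 + 990.3 + 3424 = 10108.3.
Equity: weight = 5694/10108.3 = 0.5633; cost = 16.3%.
Preferred: weight = 990.3/10108.3 = 0.0980; cost = 8.7129%.
Senior notes: weight = 3424/10108.3 = 0.3387; after-tax cost = 5.66% × (1 − 31%) = 3.9054%.
WACC = 0.5633 × 16.3000% + 0.0980 × 8.7129% + 0.3387 × 3.9054% = 11.3583%.

11.36%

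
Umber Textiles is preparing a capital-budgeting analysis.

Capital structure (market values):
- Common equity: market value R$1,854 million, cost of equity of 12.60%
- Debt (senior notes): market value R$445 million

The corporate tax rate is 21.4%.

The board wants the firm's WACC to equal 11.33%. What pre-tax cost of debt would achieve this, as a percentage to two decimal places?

Total capital V = 1854 + 445 = 2299.
Equity weight = 1854/2299 = 0.8064.
Senior notes weight = 445/2299 = 0.1936.
Equity contribution = 0.8064 × 12.6% = 10.1611%.
Remaining for debt = 11.33% − 10.1611% = 1.1689%.
Rd × (1 − 21.4%) × 0.1936 = 1.1689%  ⇒  Rd = 7.6830%.

7.68%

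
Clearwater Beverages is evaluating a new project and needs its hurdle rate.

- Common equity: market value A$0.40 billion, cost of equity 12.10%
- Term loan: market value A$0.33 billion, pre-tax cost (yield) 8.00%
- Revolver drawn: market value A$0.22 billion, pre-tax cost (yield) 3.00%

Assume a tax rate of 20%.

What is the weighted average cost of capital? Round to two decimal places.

Total capital V = 0.4 + 0.33 + 0.22 = 0.95.
Equity: weight = 0.4/0.95 = 0.4211; cost = 12.1%.
Term loan: weight = 0.33/0.95 = 0.3474; after-tax cost = 8% × (1 − 20%) = 6.4000%.
Revolver drawn: weight = 0.22/0.95 = 0.2316; after-tax cost = 3% × (1 − 20%) = 2.4000%.
WACC = 0.4211 × 12.1000% + 0.3474 × 6.4000% + 0.2316 × 2.4000% = 7.8737%.

7.87%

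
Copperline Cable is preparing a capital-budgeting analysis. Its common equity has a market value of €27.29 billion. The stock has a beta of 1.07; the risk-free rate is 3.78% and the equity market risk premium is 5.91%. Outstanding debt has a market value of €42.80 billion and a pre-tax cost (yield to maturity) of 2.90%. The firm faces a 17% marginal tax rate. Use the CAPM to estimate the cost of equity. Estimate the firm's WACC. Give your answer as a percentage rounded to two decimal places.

5.40%

Cost of equity via CAPM: Re = 3.78% + 1.07 × 5.91% = 10.1037%.
Total capital V = 27.29 + 42.8 = 70.09.
Equity: weight = 27.29/70.09 = 0.3894; cost = 10.1037%.
Debt: weight = 42.8/70.09 = 0.6106; after-tax cost = 2.9% × (1 − 17%) = 2.4070%.
WACC = 0.3894 × 10.1037% + 0.6106 × 2.4070% = 5.4038%.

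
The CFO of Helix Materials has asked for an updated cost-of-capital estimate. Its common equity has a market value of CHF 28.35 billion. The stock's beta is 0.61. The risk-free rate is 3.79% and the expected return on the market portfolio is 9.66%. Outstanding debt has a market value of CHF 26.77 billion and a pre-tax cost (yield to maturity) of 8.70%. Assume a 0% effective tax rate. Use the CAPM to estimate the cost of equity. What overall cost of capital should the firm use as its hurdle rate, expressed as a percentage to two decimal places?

Market risk premium = 9.66% − 3.79% = 5.87%.
Cost of equity via CAPM: Re = 3.79% + 0.61 × 5.87% = 7.3707%.
Total capital V = 28.35 + 26.77 = 55.12.
Equity: weight = 28.35/55.12 = 0.5143; cost = 7.3707%.
Debt: weight = 26.77/55.12 = 0.4857; after-tax cost = 8.7% × (1 − 0%) = 8.7000%.
WACC = 0.5143 × 7.3707% + 0.4857 × 8.7000% = 8.0163%.

8.02%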